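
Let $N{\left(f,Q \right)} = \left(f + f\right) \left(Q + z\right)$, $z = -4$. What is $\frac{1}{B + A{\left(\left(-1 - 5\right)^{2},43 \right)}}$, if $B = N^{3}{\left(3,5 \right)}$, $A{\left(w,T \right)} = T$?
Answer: $\frac{1}{259} \approx 0.003861$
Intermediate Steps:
$N{\left(f,Q \right)} = 2 f \left(-4 + Q\right)$ ($N{\left(f,Q \right)} = \left(f + f\right) \left(Q - 4\right) = 2 f \left(-4 + Q\right)$)
$B = 216$ ($B = \left(2 \cdot 3 \left(-4 + 5\right)\right)^{3} = \left(2 \cdot 3 \cdot 1\right)^{3} = 6^{3} = 216$)
$\frac{1}{B + A{\left(\left(-1 - 5\right)^{2},43 \right)}} = \frac{1}{216 + 43} = \frac{1}{259}$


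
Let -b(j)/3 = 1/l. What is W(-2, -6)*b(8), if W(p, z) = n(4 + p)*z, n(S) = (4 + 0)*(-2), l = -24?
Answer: 6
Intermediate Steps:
n(S) = -8 (n(S) = 4*(-2) = -8)
b(j) = ⅛ (b(j) = -3/(-24) = -3*(-1/24) = ⅛)
W(p, z) = -8*z
W(-2, -6)*b(8) = -8*(-6)*(⅛) = 48*(⅛) = 6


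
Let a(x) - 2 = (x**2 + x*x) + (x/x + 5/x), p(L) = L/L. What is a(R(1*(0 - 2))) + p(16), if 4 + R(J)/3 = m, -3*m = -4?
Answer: 1051/8 ≈ 131.38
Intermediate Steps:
m = 4/3 (m = -1/3*(-4) = 4/3 ≈ 1.3333)
p(L) = 1
R(J) = -8 (R(J) = -12 + 3*(4/3) = -12 + 4 = -8)
a(x) = 3 + 2*x**2 + 5/x (a(x) = 2 + ((x**2 + x*x) + (x/x + 5/x)) = 2 + ((x**2 + x**2) + (1 + 5/x)) = 2 + (2*x**2 + (1 + 5/x)) = 2 + (1 + 2*x**2 + 5/x) = 3 + 2*x**2 + 5/x)
a(R(1*(0 - 2))) + p(16) = (3 + 2*(-8)**2 + 5/(-8)) + 1 = (3 + 2*64 + 5*(-1/8)) + 1 = (3 + 128 - 5/8) + 1 = 1043/8 + 1 = 1051/8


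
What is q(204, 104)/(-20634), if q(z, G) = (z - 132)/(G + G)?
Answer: -3/178828 ≈ -1.6776e-5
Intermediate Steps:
q(z, G) = (-132 + z)/(2*G) (q(z, G) = (-132 + z)/((2*G)) = (-132 + z)*(1/(2*G)) = (-132 + z)/(2*G))
q(204, 104)/(-20634) = ((½)*(-132 + 204)/104)/(-20634) = ((½)*(1/104)*72)*(-1/20634) = (9/26)*(-1/20634) = -3/178828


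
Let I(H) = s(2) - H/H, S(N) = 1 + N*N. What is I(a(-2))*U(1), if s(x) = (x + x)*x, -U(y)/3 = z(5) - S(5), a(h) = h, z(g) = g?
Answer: 441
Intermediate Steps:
S(N) = 1 + N²
U(y) = 63 (U(y) = -3*(5 - (1 + 5²)) = -3*(5 - (1 + 25)) = -3*(5 - 1*26) = -3*(5 - 26) = -3*(-21) = 63)
s(x) = 2*x² (s(x) = (2*x)*x = 2*x²)
I(H) = 7 (I(H) = 2*2² - H/H = 2*4 - 1*1 = 8 - 1 = 7)
I(a(-2))*U(1) = 7*63 = 441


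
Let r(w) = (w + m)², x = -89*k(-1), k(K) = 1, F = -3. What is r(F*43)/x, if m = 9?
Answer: -14400/89 ≈ -161.80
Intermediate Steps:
x = -89 (x = -89*1 = -89)
r(w) = (9 + w)² (r(w) = (w + 9)² = (9 + w)²)
r(F*43)/x = (9 - 3*43)²/(-89) = (9 - 129)²*(-1/89) = (-120)²*(-1/89) = 14400*(-1/89) = -14400/89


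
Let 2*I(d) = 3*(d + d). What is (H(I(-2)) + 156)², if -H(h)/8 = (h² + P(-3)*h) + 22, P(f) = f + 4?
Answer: 67600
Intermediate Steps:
P(f) = 4 + f
I(d) = 3*d (I(d) = (3*(d + d))/2 = (3*(2*d))/2 = (6*d)/2 = 3*d)
H(h) = -176 - 8*h - 8*h² (H(h) = -8*((h² + (4 - 3)*h) + 22) = -8*((h² + 1*h) + 22) = -8*((h² + h) + 22) = -8*((h + h²) + 22) = -8*(22 + h + h²) = -176 - 8*h - 8*h²)
(H(I(-2)) + 156)² = ((-176 - 24*(-2) - 8*(3*(-2))²) + 156)² = ((-176 - 8*(-6) - 8*(-6)²) + 156)² = ((-176 + 48 - 8*36) + 156)² = ((-176 + 48 - 288) + 156)² = (-416 + 156)² = (-260)² = 67600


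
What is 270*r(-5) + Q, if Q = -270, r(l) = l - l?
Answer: -270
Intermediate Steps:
r(l) = 0
270*r(-5) + Q = 270*0 - 270 = 0 - 270 = -270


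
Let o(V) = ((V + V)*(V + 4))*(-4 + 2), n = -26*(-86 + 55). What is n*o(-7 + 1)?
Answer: -38688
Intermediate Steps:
n = 806 (n = -26*(-31) = 806)
o(V) = -4*V*(4 + V) (o(V) = ((2*V)*(4 + V))*(-2) = (2*V*(4 + V))*(-2) = -4*V*(4 + V))
n*o(-7 + 1) = 806*(-4*(-7 + 1)*(4 + (-7 + 1))) = 806*(-4*(-6)*(4 - 6)) = 806*(-4*(-6)*(-2)) = 806*(-48) = -38688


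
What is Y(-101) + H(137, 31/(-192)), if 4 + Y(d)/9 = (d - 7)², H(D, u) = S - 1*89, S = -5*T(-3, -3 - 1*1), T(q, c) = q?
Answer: 104866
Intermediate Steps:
S = 15 (S = -5*(-3) = 15)
H(D, u) = -74 (H(D, u) = 15 - 1*89 = 15 - 89 = -74)
Y(d) = -36 + 9*(-7 + d)² (Y(d) = -36 + 9*(d - 7)² = -36 + 9*(-7 + d)²)
Y(-101) + H(137, 31/(-192)) = (-36 + 9*(-7 - 101)²) - 74 = (-36 + 9*(-108)²) - 74 = (-36 + 9*11664) - 74 = (-36 + 104976) - 74 = 104940 - 74 = 104866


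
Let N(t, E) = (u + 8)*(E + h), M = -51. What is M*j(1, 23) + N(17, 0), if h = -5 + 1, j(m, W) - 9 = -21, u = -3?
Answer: 592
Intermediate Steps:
j(m, W) = -12 (j(m, W) = 9 - 21 = -12)
h = -4
N(t, E) = -20 + 5*E (N(t, E) = (-3 + 8)*(E - 4) = 5*(-4 + E) = -20 + 5*E)
M*j(1, 23) + N(17, 0) = -51*(-12) + (-20 + 5*0) = 612 + (-20 + 0) = 612 - 20 = 592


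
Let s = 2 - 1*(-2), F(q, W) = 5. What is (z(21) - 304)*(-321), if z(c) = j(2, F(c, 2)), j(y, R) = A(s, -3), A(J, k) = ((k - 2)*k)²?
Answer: 25359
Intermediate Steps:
s = 4 (s = 2 + 2 = 4)
A(J, k) = k²*(-2 + k)² (A(J, k) = ((-2 + k)*k)² = (k*(-2 + k))² = k²*(-2 + k)²)
j(y, R) = 225 (j(y, R) = (-3)²*(-2 - 3)² = 9*(-5)² = 9*25 = 225)
z(c) = 225
(z(21) - 304)*(-321) = (225 - 304)*(-321) = -79*(-321) = 25359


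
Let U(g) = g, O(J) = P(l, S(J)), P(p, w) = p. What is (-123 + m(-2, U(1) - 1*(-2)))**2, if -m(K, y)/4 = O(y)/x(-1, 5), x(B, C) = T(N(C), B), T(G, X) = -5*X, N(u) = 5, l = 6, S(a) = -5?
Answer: 408321/25 ≈ 16333.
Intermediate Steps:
O(J) = 6
x(B, C) = -5*B
m(K, y) = -24/5 (m(K, y) = -24/((-5*(-1))) = -24/5)
(-123 + m(-2, U(1) - 1*(-2)))**2 = (-123 - 24/5)**2 = (-639/5)**2 = 408321/25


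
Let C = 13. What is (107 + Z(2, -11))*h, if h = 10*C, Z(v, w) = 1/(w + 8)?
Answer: 41600/3 ≈ 13867.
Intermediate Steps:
Z(v, w) = 1/(8 + w)
h = 130 (h = 10*13 = 130)
(107 + Z(2, -11))*h = (107 + 1/(8 - 11))*130 = (107 + 1/(-3))*130 = (107 - ⅓)*130 = (320/3)*130 = 41600/3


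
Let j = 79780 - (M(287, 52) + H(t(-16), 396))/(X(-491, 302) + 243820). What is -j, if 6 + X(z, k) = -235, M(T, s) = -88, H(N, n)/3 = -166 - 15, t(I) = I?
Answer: -19432733251/243579 ≈ -79780.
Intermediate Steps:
H(N, n) = -543 (H(N, n) = 3*(-166 - 15) = 3*(-181) = -543)
X(z, k) = -241 (X(z, k) = -6 - 235 = -241)
j = 19432733251/243579 (j = 79780 - (-88 - 543)/(-241 + 243820) = 79780 - (-631)/243579 = 79780 - 1*(-631/243579) = 79780 + 631/243579 = 19432733251/243579 ≈ 79780.)
-j = -1*19432733251/243579 = -19432733251/243579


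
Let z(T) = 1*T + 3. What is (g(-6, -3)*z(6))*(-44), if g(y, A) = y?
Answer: 2376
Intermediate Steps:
z(T) = 3 + T (z(T) = T + 3 = 3 + T)
(g(-6, -3)*z(6))*(-44) = -6*(3 + 6)*(-44) = -6*9*(-44) = -54*(-44) = 2376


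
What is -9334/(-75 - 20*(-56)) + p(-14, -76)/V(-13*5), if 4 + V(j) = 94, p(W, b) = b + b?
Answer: -19978/1881 ≈ -10.621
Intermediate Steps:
p(W, b) = 2*b
V(j) = 90 (V(j) = -4 + 94 = 90)
-9334/(-75 - 20*(-56)) + p(-14, -76)/V(-13*5) = -9334/(-75 - 20*(-56)) + (2*(-76))/90 = -9334/(-75 + 1120) - 152*1/90 = -9334/1045 - 76/45 = -19978/1881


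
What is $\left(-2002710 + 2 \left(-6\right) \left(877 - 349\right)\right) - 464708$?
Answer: $-2473754$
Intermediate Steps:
$\left(-2002710 + 2 \left(-6\right) \left(877 - 349\right)\right) - 464708 = \left(-2002710 - 6336\right) - 464708 = -2009046 - 464708 = -2473754$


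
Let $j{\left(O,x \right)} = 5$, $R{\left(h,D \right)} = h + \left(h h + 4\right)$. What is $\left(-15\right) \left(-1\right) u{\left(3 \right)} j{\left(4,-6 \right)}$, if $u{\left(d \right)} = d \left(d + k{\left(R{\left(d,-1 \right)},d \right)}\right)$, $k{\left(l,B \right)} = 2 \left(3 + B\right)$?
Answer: $3375$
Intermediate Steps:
$R{\left(h,D \right)} = 4 + h + h^{2}$ ($R{\left(h,D \right)} = h + \left(h^{2} + 4\right) = h + \left(4 + h^{2}\right) = 4 + h + h^{2}$)
$k{\left(l,B \right)} = 6 + 2 B$
$u{\left(d \right)} = d \left(6 + 3 d\right)$ ($u{\left(d \right)} = d \left(d + \left(6 + 2 d\right)\right) = d \left(6 + 3 d\right)$)
$\left(-15\right) \left(-1\right) u{\left(3 \right)} j{\left(4,-6 \right)} = \left(-15\right) \left(-1\right) 3 \cdot 3 \left(2 + 3\right) 5 = 15 \cdot 3 \cdot 3 \cdot 5 \cdot 5 = 15 \cdot 45 \cdot 5 = 675 \cdot 5 = 3375$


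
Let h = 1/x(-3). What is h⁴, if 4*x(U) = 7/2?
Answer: 4096/2401 ≈ 1.7060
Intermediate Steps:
x(U) = 7/8 (x(U) = (7/2)/4 = (7*(½))/4 = (¼)*(7/2) = 7/8)
h = 8/7 (h = 1/(7/8) = 8/7 ≈ 1.1429)
h⁴ = (8/7)⁴ = 4096/2401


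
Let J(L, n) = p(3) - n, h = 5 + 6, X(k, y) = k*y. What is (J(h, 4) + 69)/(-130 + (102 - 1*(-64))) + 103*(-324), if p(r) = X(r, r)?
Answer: -600659/18 ≈ -33370.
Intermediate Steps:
p(r) = r**2 (p(r) = r*r = r**2)
h = 11
J(L, n) = 9 - n (J(L, n) = 3**2 - n = 9 - n)
(J(h, 4) + 69)/(-130 + (102 - 1*(-64))) + 103*(-324) = ((9 - 1*4) + 69)/(-130 + (102 - 1*(-64))) + 103*(-324) = ((9 - 4) + 69)/(-130 + (102 + 64)) - 33372 = (5 + 69)/(-130 + 166) - 33372 = 74/36 - 33372 = 74*(1/36) - 33372 = 37/18 - 33372 = -600659/18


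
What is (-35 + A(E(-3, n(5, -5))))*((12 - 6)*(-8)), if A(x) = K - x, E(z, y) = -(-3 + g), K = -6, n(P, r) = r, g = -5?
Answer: 2352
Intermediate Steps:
E(z, y) = 8 (E(z, y) = -(-3 - 5) = -1*(-8) = 8)
A(x) = -6 - x
(-35 + A(E(-3, n(5, -5))))*((12 - 6)*(-8)) = (-35 + (-6 - 1*8))*((12 - 6)*(-8)) = (-35 + (-6 - 8))*(6*(-8)) = (-35 - 14)*(-48) = -49*(-48) = 2352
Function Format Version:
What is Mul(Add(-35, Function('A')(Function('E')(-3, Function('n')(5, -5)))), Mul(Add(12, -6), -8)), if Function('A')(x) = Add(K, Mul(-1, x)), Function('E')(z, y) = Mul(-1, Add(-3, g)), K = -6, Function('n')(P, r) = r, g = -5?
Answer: 2352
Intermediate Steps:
Function('E')(z, y) = 8 (Function('E')(z, y) = Mul(-1, Add(-3, -5)) = Mul(-1, -8) = 8)
Function('A')(x) = Add(-6, Mul(-1, x))
Mul(Add(-35, Function('A')(Function('E')(-3, Function('n')(5, -5)))), Mul(Add(12, -6), -8)) = Mul(Add(-35, Add(-6, Mul(-1, 8))), Mul(Add(12, -6), -8)) = Mul(Add(-35, Add(-6, -8)), Mul(6, -8)) = Mul(Add(-35, -14), -48) = Mul(-49, -48) = 2352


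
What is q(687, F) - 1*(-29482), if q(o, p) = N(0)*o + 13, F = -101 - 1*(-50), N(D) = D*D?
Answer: 29495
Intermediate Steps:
N(D) = D**2
F = -51 (F = -101 + 50 = -51)
q(o, p) = 13 (q(o, p) = 0**2*o + 13 = 0*o + 13 = 0 + 13 = 13)
q(687, F) - 1*(-29482) = 13 - 1*(-29482) = 13 + 29482 = 29495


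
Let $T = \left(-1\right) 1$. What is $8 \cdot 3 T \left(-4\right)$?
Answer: $96$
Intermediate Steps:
$T = -1$
$8 \cdot 3 T \left(-4\right) = 8 \cdot 3 \left(-1\right) \left(-4\right) = 8 \left(-3\right) \left(-4\right) = \left(-24\right) \left(-4\right) = 96$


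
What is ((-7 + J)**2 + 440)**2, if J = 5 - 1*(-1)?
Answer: 194481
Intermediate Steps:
J = 6 (J = 5 + 1 = 6)
((-7 + J)**2 + 440)**2 = ((-7 + 6)**2 + 440)**2 = ((-1)**2 + 440)**2 = (1 + 440)**2 = 441**2 = 194481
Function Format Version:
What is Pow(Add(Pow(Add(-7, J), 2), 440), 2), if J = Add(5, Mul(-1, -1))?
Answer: 194481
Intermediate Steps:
J = 6 (J = Add(5, 1) = 6)
Pow(Add(Pow(Add(-7, J), 2), 440), 2) = Pow(Add(Pow(Add(-7, 6), 2), 440), 2) = Pow(Add(Pow(-1, 2), 440), 2) = Pow(Add(1, 440), 2) = Pow(441, 2) = 194481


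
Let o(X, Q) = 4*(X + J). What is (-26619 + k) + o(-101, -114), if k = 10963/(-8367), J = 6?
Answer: -225911596/8367 ≈ -27000.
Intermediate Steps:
k = -10963/8367 (k = 10963*(-1/8367) = -10963/8367 ≈ -1.3103)
o(X, Q) = 24 + 4*X (o(X, Q) = 4*(X + 6) = 4*(6 + X) = 24 + 4*X)
(-26619 + k) + o(-101, -114) = (-26619 - 10963/8367) + (24 + 4*(-101)) = -222732136/8367 + (24 - 404) = -222732136/8367 - 380 = -225911596/8367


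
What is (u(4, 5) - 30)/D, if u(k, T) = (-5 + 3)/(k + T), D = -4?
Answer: 68/9 ≈ 7.5556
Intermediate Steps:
u(k, T) = -2/(T + k)
(u(4, 5) - 30)/D = (-2/(5 + 4) - 30)/(-4) = (-2/9 - 30)*(-¼) = -272/9*(-¼) = 68/9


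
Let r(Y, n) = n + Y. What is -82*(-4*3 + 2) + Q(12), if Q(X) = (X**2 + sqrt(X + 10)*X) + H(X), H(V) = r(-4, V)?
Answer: 972 + 12*sqrt(22) ≈ 1028.3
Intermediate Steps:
r(Y, n) = Y + n
H(V) = -4 + V
Q(X) = -4 + X + X**2 + X*sqrt(10 + X) (Q(X) = (X**2 + sqrt(X + 10)*X) + (-4 + X) = (X**2 + sqrt(10 + X)*X) + (-4 + X) = (X**2 + X*sqrt(10 + X)) + (-4 + X) = -4 + X + X**2 + X*sqrt(10 + X))
-82*(-4*3 + 2) + Q(12) = -82*(-4*3 + 2) + (-4 + 12 + 12**2 + 12*sqrt(10 + 12)) = -82*(-12 + 2) + (-4 + 12 + 144 + 12*sqrt(22)) = -82*(-10) + (152 + 12*sqrt(22)) = 820 + (152 + 12*sqrt(22)) = 972 + 12*sqrt(22)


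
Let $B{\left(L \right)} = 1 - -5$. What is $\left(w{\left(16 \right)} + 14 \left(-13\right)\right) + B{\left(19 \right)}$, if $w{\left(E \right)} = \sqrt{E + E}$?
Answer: $-176 + 4 \sqrt{2} \approx -170.34$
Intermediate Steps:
$w{\left(E \right)} = \sqrt{2} \sqrt{E}$ ($w{\left(E \right)} = \sqrt{2 E} = \sqrt{2} \sqrt{E}$)
$B{\left(L \right)} = 6$ ($B{\left(L \right)} = 1 + 5 = 6$)
$\left(w{\left(16 \right)} + 14 \left(-13\right)\right) + B{\left(19 \right)} = \left(\sqrt{2} \sqrt{16} + 14 \left(-13\right)\right) + 6 = \left(\sqrt{2} \cdot 4 - 182\right) + 6 = \left(4 \sqrt{2} - 182\right) + 6 = \left(-182 + 4 \sqrt{2}\right) + 6 = -176 + 4 \sqrt{2}$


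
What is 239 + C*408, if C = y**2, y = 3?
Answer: 3911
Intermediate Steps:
C = 9 (C = 3**2 = 9)
239 + C*408 = 239 + 9*408 = 239 + 3672 = 3911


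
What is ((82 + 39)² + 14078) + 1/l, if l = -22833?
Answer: 655740926/22833 ≈ 28719.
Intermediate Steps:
((82 + 39)² + 14078) + 1/l = ((82 + 39)² + 14078) + 1/(-22833) = (121² + 14078) - 1/22833 = (14641 + 14078) - 1/22833 = 28719 - 1/22833 = 655740926/22833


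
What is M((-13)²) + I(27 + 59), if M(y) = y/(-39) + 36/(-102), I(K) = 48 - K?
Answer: -2177/51 ≈ -42.686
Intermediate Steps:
M(y) = -6/17 - y/39 (M(y) = y*(-1/39) + 36*(-1/102) = -y/39 - 6/17 = -6/17 - y/39)
M((-13)²) + I(27 + 59) = (-6/17 - 1/39*(-13)²) + (48 - (27 + 59)) = (-6/17 - 1/39*169) + (48 - 1*86) = (-6/17 - 13/3) + (48 - 86) = -239/51 - 38 = -2177/51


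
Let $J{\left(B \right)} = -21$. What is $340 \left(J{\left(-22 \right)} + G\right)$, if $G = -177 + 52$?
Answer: $-49640$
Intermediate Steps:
$G = -125$
$340 \left(J{\left(-22 \right)} + G\right) = 340 \left(-21 - 125\right) = 340 \left(-146\right) = -49640$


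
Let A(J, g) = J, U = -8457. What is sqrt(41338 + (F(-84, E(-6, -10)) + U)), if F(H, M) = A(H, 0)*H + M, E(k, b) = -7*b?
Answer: sqrt(40007) ≈ 200.02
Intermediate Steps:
F(H, M) = M + H**2 (F(H, M) = H*H + M = H**2 + M = M + H**2)
sqrt(41338 + (F(-84, E(-6, -10)) + U)) = sqrt(41338 + ((-7*(-10) + (-84)**2) - 8457)) = sqrt(41338 + ((70 + 7056) - 8457)) = sqrt(41338 + (7126 - 8457)) = sqrt(41338 - 1331) = sqrt(40007)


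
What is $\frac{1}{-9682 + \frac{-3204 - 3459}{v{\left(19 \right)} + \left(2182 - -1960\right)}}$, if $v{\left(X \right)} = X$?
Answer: $- \frac{1387}{13431155} \approx -0.00010327$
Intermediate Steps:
$\frac{1}{-9682 + \frac{-3204 - 3459}{v{\left(19 \right)} + \left(2182 - -1960\right)}} = \frac{1}{-9682 + \frac{-3204 - 3459}{19 + \left(2182 - -1960\right)}} = \frac{1}{-9682 - \frac{6663}{19 + \left(2182 + 1960\right)}} = \frac{1}{-9682 - \frac{6663}{19 + 4142}} = \frac{1}{-9682 - \frac{6663}{4161}} = \frac{1}{-9682 - \frac{2221}{1387}} = \frac{1}{- \frac{13431155}{1387}} = - \frac{1387}{13431155}$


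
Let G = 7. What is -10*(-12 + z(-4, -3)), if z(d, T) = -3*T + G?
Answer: -40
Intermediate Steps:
z(d, T) = 7 - 3*T (z(d, T) = -3*T + 7 = 7 - 3*T)
-10*(-12 + z(-4, -3)) = -10*(-12 + (7 - 3*(-3))) = -10*(-12 + (7 + 9)) = -10*(-12 + 16) = -10*4 = -40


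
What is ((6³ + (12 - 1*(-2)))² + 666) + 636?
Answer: 54202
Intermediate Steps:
((6³ + (12 - 1*(-2)))² + 666) + 636 = ((216 + (12 + 2))² + 666) + 636 = ((216 + 14)² + 666) + 636 = (230² + 666) + 636 = (52900 + 666) + 636 = 53566 + 636 = 54202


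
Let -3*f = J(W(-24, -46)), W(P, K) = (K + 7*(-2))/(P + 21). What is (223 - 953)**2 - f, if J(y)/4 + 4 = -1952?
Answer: 530292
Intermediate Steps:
W(P, K) = (-14 + K)/(21 + P) (W(P, K) = (K - 14)/(21 + P) = (-14 + K)/(21 + P))
J(y) = -7824 (J(y) = -16 + 4*(-1952) = -16 - 7808 = -7824)
f = 2608 (f = -1/3*(-7824) = 2608)
(223 - 953)**2 - f = (223 - 953)**2 - 1*2608 = (-730)**2 - 2608 = 532900 - 2608 = 530292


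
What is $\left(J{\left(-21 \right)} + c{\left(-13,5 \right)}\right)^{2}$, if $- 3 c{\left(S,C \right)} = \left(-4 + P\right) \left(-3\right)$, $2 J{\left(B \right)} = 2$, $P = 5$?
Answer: $4$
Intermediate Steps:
$J{\left(B \right)} = 1$ ($J{\left(B \right)} = \frac{1}{2} \cdot 2 = 1$)
$c{\left(S,C \right)} = 1$ ($c{\left(S,C \right)} = - \frac{\left(-4 + 5\right) \left(-3\right)}{3} = - \frac{1 \left(-3\right)}{3} = \left(- \frac{1}{3}\right) \left(-3\right) = 1$)
$\left(J{\left(-21 \right)} + c{\left(-13,5 \right)}\right)^{2} = \left(1 + 1\right)^{2} = 2^{2} = 4$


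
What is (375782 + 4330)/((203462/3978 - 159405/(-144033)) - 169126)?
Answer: -18149184667224/8072753943599 ≈ -2.2482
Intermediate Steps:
(375782 + 4330)/((203462/3978 - 159405/(-144033)) - 169126) = 380112/((203462*(1/3978) - 159405*(-1/144033)) - 169126) = 380112/((101731/1989 + 53135/48011) - 169126) = 380112/(4989892556/95493879 - 169126) = 380112/(-16145507887198/95493879) = 380112*(-95493879/16145507887198) = -18149184667224/8072753943599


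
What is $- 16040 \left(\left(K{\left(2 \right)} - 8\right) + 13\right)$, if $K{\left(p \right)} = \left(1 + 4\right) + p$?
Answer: $-192480$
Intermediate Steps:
$K{\left(p \right)} = 5 + p$
$- 16040 \left(\left(K{\left(2 \right)} - 8\right) + 13\right) = - 16040 \left(\left(\left(5 + 2\right) - 8\right) + 13\right) = - 16040 \left(\left(7 - 8\right) + 13\right) = - 16040 \left(-1 + 13\right) = \left(-16040\right) 12 = -192480$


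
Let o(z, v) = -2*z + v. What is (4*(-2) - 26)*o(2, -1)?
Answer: 170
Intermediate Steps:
o(z, v) = v - 2*z
(4*(-2) - 26)*o(2, -1) = (4*(-2) - 26)*(-1 - 2*2) = (-8 - 26)*(-1 - 4) = -34*(-5) = 170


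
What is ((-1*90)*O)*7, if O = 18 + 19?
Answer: -23310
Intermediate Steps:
O = 37
((-1*90)*O)*7 = (-1*90*37)*7 = -90*37*7 = -3330*7 = -23310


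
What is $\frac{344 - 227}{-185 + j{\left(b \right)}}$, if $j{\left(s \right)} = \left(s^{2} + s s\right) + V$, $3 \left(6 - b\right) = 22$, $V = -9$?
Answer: $- \frac{1053}{1714} \approx -0.61435$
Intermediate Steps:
$b = - \frac{4}{3}$ ($b = 6 - \frac{22}{3} = - \frac{4}{3} \approx -1.3333$)
$j{\left(s \right)} = -9 + 2 s^{2}$ ($j{\left(s \right)} = \left(s^{2} + s s\right) - 9 = \left(s^{2} + s^{2}\right) - 9 = 2 s^{2} - 9 = -9 + 2 s^{2}$)
$\frac{344 - 227}{-185 + j{\left(b \right)}} = \frac{344 - 227}{-185 - \left(9 - 2 \left(- \frac{4}{3}\right)^{2}\right)} = \frac{117}{-185 + \left(-9 + 2 \cdot \frac{16}{9}\right)} = \frac{117}{-185 + \left(-9 + \frac{32}{9}\right)} = \frac{117}{-185 - \frac{49}{9}} = \frac{117}{- \frac{1714}{9}} = 117 \left(- \frac{9}{1714}\right) = - \frac{1053}{1714}$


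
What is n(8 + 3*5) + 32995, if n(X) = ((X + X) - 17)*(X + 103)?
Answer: 36649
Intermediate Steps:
n(X) = (-17 + 2*X)*(103 + X) (n(X) = (2*X - 17)*(103 + X) = (-17 + 2*X)*(103 + X))
n(8 + 3*5) + 32995 = (-1751 + 2*(8 + 3*5)² + 189*(8 + 3*5)) + 32995 = (-1751 + 2*(8 + 15)² + 189*(8 + 15)) + 32995 = (-1751 + 2*23² + 189*23) + 32995 = (-1751 + 2*529 + 4347) + 32995 = (-1751 + 1058 + 4347) + 32995 = 3654 + 32995 = 36649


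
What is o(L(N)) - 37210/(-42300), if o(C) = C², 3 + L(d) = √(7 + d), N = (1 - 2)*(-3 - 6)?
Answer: 7951/4230 ≈ 1.8797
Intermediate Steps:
N = 9 (N = -1*(-9) = 9)
L(d) = -3 + √(7 + d)
o(L(N)) - 37210/(-42300) = (-3 + √(7 + 9))² - 37210/(-42300) = (-3 + √16)² - 37210*(-1/42300) = (-3 + 4)² + 3721/4230 = 1² + 3721/4230 = 1 + 3721/4230 = 7951/4230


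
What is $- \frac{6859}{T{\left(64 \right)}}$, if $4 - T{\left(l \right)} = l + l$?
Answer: $\frac{6859}{124} \approx 55.315$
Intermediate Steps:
$T{\left(l \right)} = 4 - 2 l$ ($T{\left(l \right)} = 4 - \left(l + l\right) = 4 - 2 l$)
$- \frac{6859}{T{\left(64 \right)}} = - \frac{6859}{4 - 128} = - \frac{6859}{-124} = \left(-6859\right) \left(- \frac{1}{124}\right) = \frac{6859}{124}$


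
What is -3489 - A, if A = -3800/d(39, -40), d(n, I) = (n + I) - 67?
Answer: -60263/17 ≈ -3544.9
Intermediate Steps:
d(n, I) = -67 + I + n (d(n, I) = (I + n) - 67 = -67 + I + n)
A = 950/17 (A = -3800/(-67 - 40 + 39) = -3800/(-68) = -3800*(-1/68) = 950/17 ≈ 55.882)
-3489 - A = -3489 - 1*950/17 = -3489 - 950/17 = -60263/17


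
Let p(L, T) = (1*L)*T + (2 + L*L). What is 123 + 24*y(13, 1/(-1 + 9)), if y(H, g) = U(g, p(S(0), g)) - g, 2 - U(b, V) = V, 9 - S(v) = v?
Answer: -1851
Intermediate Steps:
S(v) = 9 - v
p(L, T) = 2 + L**2 + L*T (p(L, T) = L*T + (2 + L**2) = 2 + L**2 + L*T)
U(b, V) = 2 - V
y(H, g) = -81 - 10*g (y(H, g) = (2 - (2 + (9 - 1*0)**2 + (9 - 1*0)*g)) - g = (2 - (2 + (9 + 0)**2 + (9 + 0)*g)) - g = (2 - (2 + 9**2 + 9*g)) - g = (2 - (2 + 81 + 9*g)) - g = (2 - (83 + 9*g)) - g = (2 + (-83 - 9*g)) - g = (-81 - 9*g) - g = -81 - 10*g)
123 + 24*y(13, 1/(-1 + 9)) = 123 + 24*(-81 - 10/(-1 + 9)) = 123 + 24*(-81 - 10/8) = 123 + 24*(-81 - 10*1/8) = 123 + 24*(-81 - 5/4) = 123 + 24*(-329/4) = 123 - 1974 = -1851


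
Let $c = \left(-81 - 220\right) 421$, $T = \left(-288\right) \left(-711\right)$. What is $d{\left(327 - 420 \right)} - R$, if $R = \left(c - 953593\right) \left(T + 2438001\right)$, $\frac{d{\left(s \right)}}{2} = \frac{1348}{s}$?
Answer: $\frac{265516892497642}{93} \approx 2.855 \cdot 10^{12}$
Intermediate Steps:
$T = 204768$
$d{\left(s \right)} = \frac{2696}{s}$ ($d{\left(s \right)} = 2 \frac{1348}{s} = \frac{2696}{s}$)
$c = -126721$ ($c = \left(-301\right) 421 = -126721$)
$R = -2855020349466$ ($R = \left(-126721 - 953593\right) \left(204768 + 2438001\right) = \left(-1080314\right) 2642769 = -2855020349466$)
$d{\left(327 - 420 \right)} - R = \frac{2696}{327 - 420} - -2855020349466 = \frac{2696}{327 - 420} + 2855020349466 = \frac{2696}{-93} + 2855020349466 = 2696 \left(- \frac{1}{93}\right) + 2855020349466 = - \frac{2696}{93} + 2855020349466 = \frac{265516892497642}{93}$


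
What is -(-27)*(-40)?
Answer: -1080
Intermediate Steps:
-(-27)*(-40) = -27*40 = -1080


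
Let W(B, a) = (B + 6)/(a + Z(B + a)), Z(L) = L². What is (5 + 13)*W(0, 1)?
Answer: 54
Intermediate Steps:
W(B, a) = (6 + B)/(a + (B + a)²) (W(B, a) = (B + 6)/(a + (B + a)²) = (6 + B)/(a + (B + a)²))
(5 + 13)*W(0, 1) = (5 + 13)*((6 + 0)/(1 + (0 + 1)²)) = 18*(6/(1 + 1²)) = 18*(6/(1 + 1)) = 18*(6/2) = 18*((½)*6) = 18*3 = 54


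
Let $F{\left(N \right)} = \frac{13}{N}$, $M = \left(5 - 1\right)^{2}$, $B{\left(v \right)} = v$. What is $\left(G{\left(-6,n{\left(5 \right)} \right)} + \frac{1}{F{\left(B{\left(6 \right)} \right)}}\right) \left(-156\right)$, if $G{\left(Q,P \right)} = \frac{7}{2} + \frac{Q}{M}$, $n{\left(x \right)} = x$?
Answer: $- \frac{1119}{2} \approx -559.5$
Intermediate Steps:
$M = 16$ ($M = 4^{2} = 16$)
$G{\left(Q,P \right)} = \frac{7}{2} + \frac{Q}{16}$
$\left(G{\left(-6,n{\left(5 \right)} \right)} + \frac{1}{F{\left(B{\left(6 \right)} \right)}}\right) \left(-156\right) = \left(\left(\frac{7}{2} + \frac{1}{16} \left(-6\right)\right) + \frac{1}{13 \cdot \frac{1}{6}}\right) \left(-156\right) = \left(\left(\frac{7}{2} - \frac{3}{8}\right) + \frac{1}{13 \cdot \frac{1}{6}}\right) \left(-156\right) = \left(\frac{25}{8} + \frac{1}{\frac{13}{6}}\right) \left(-156\right) = \left(\frac{25}{8} + \frac{6}{13}\right) \left(-156\right) = \frac{373}{104} \left(-156\right) = - \frac{1119}{2}$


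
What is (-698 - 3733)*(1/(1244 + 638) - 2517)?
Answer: 20989615983/1882 ≈ 1.1153e+7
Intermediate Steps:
(-698 - 3733)*(1/(1244 + 638) - 2517) = -4431*(1/1882 - 2517) = -4431*(-4736993/1882) = 20989615983/1882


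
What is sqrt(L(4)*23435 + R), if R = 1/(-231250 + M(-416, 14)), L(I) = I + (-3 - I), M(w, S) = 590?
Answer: I*sqrt(935127430772165)/115330 ≈ 265.15*I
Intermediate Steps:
L(I) = -3
R = -1/230660 (R = 1/(-231250 + 590) = 1/(-230660) = -1/230660 ≈ -4.3354e-6)
sqrt(L(4)*23435 + R) = sqrt(-3*23435 - 1/230660) = sqrt(-70305 - 1/230660) = sqrt(-16216551301/230660) = I*sqrt(935127430772165)/115330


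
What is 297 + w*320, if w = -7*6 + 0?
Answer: -13143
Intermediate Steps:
w = -42 (w = -42 + 0 = -42)
297 + w*320 = 297 - 42*320 = 297 - 13440 = -13143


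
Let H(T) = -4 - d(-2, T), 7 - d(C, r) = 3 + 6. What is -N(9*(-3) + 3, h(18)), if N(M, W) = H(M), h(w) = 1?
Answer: 2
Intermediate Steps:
d(C, r) = -2 (d(C, r) = 7 - (3 + 6) = 7 - 1*9 = 7 - 9 = -2)
H(T) = -2 (H(T) = -4 - 1*(-2) = -4 + 2 = -2)
N(M, W) = -2
-N(9*(-3) + 3, h(18)) = -1*(-2) = 2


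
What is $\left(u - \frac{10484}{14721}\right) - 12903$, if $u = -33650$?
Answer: $- \frac{685317197}{14721} \approx -46554.0$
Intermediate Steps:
$\left(u - \frac{10484}{14721}\right) - 12903 = \left(-33650 - \frac{10484}{14721}\right) - 12903 = - \frac{495372134}{14721} - 12903 = - \frac{685317197}{14721}$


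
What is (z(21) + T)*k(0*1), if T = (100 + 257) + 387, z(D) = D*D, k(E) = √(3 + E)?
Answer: 1185*√3 ≈ 2052.5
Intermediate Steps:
z(D) = D²
T = 744 (T = 357 + 387 = 744)
(z(21) + T)*k(0*1) = (21² + 744)*√(3 + 0*1) = (441 + 744)*√(3 + 0) = 1185*√3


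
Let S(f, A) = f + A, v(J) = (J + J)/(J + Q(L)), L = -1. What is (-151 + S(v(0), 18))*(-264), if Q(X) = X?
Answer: 35112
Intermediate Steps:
v(J) = 2*J/(-1 + J) (v(J) = (J + J)/(J - 1) = (2*J)/(-1 + J) = 2*J/(-1 + J))
S(f, A) = A + f
(-151 + S(v(0), 18))*(-264) = (-151 + (18 + 2*0/(-1 + 0)))*(-264) = (-151 + (18 + 2*0/(-1)))*(-264) = (-151 + (18 + 2*0*(-1)))*(-264) = (-151 + (18 + 0))*(-264) = (-151 + 18)*(-264) = -133*(-264) = 35112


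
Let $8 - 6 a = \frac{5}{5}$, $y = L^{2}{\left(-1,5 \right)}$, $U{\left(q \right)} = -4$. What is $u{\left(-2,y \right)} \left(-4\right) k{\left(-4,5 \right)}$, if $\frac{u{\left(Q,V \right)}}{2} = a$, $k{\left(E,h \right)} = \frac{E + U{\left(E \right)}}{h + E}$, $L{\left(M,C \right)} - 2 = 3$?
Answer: $\frac{224}{3} \approx 74.667$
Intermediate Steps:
$L{\left(M,C \right)} = 5$ ($L{\left(M,C \right)} = 2 + 3 = 5$)
$k{\left(E,h \right)} = \frac{-4 + E}{E + h}$ ($k{\left(E,h \right)} = \frac{E - 4}{h + E} = \frac{-4 + E}{E + h}$)
$y = 25$ ($y = 5^{2} = 25$)
$a = \frac{7}{6}$ ($a = \frac{4}{3} - \frac{5 \cdot \frac{1}{5}}{6} = \frac{4}{3} - \frac{1}{6} = \frac{7}{6} \approx 1.1667$)
$u{\left(Q,V \right)} = \frac{7}{3}$ ($u{\left(Q,V \right)} = 2 \cdot \frac{7}{6} = \frac{7}{3}$)
$u{\left(-2,y \right)} \left(-4\right) k{\left(-4,5 \right)} = \frac{7}{3} \left(-4\right) \frac{-4 - 4}{-4 + 5} = - \frac{28 \cdot 1^{-1} \left(-8\right)}{3} = - \frac{28 \cdot 1 \left(-8\right)}{3} = \left(- \frac{28}{3}\right) \left(-8\right) = \frac{224}{3}$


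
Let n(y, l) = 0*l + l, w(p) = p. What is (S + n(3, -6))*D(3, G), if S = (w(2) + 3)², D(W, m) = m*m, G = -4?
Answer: 304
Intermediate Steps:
D(W, m) = m²
S = 25 (S = (2 + 3)² = 5² = 25)
n(y, l) = l (n(y, l) = 0 + l = l)
(S + n(3, -6))*D(3, G) = (25 - 6)*(-4)² = 19*16 = 304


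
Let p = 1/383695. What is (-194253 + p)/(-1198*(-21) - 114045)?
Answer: 74533904834/34105497465 ≈ 2.1854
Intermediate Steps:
p = 1/383695 ≈ 2.6062e-6
(-194253 + p)/(-1198*(-21) - 114045) = (-194253 + 1/383695)/(-1198*(-21) - 114045) = -74533904834/(383695*(25158 - 114045)) = -74533904834/383695/(-88887) = -74533904834/383695*(-1/88887) = 74533904834/34105497465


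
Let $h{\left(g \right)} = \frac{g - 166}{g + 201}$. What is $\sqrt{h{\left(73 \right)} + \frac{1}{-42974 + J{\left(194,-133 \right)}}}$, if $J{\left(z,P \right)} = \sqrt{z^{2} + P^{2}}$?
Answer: $\frac{\sqrt{-1095138544 + 127410 \sqrt{2213}}}{274 \sqrt{42974 - 5 \sqrt{2213}}} \approx 0.58261 i$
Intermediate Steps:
$h{\left(g \right)} = \frac{-166 + g}{201 + g}$
$J{\left(z,P \right)} = \sqrt{P^{2} + z^{2}}$
$\sqrt{h{\left(73 \right)} + \frac{1}{-42974 + J{\left(194,-133 \right)}}} = \sqrt{\frac{-166 + 73}{201 + 73} + \frac{1}{-42974 + \sqrt{\left(-133\right)^{2} + 194^{2}}}} = \sqrt{\frac{1}{274} \left(-93\right) + \frac{1}{-42974 + \sqrt{17689 + 37636}}} = \sqrt{\frac{1}{274} \left(-93\right) + \frac{1}{-42974 + \sqrt{55325}}} = \sqrt{- \frac{93}{274} + \frac{1}{-42974 + 5 \sqrt{2213}}}$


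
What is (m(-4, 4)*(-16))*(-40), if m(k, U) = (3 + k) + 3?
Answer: 1280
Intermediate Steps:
m(k, U) = 6 + k
(m(-4, 4)*(-16))*(-40) = ((6 - 4)*(-16))*(-40) = (2*(-16))*(-40) = -32*(-40) = 1280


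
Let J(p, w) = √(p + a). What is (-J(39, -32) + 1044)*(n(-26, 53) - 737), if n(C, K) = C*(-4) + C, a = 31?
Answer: -687996 + 659*√70 ≈ -6.8248e+5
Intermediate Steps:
n(C, K) = -3*C (n(C, K) = -4*C + C = -3*C)
J(p, w) = √(31 + p) (J(p, w) = √(p + 31) = √(31 + p))
(-J(39, -32) + 1044)*(n(-26, 53) - 737) = (-√(31 + 39) + 1044)*(-3*(-26) - 737) = (-√70 + 1044)*(78 - 737) = (1044 - √70)*(-659) = -687996 + 659*√70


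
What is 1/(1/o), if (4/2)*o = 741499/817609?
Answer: 741499/1635218 ≈ 0.45346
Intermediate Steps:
o = 741499/1635218 (o = (741499/817609)/2 = (741499*(1/817609))/2 = (½)*(741499/817609) = 741499/1635218 ≈ 0.45346)
1/(1/o) = 1/(1/(741499/1635218)) = 1/(1635218/741499) = 741499/1635218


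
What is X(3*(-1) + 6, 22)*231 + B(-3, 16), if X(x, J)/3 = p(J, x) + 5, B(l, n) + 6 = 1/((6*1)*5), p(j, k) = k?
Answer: 166141/30 ≈ 5538.0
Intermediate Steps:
B(l, n) = -179/30 (B(l, n) = -6 + 1/((6*1)*5) = -6 + 1/(6*5) = -6 + 1/30 = -179/30)
X(x, J) = 15 + 3*x (X(x, J) = 3*(x + 5) = 3*(5 + x) = 15 + 3*x)
X(3*(-1) + 6, 22)*231 + B(-3, 16) = (15 + 3*(3*(-1) + 6))*231 - 179/30 = (15 + 3*(-3 + 6))*231 - 179/30 = (15 + 3*3)*231 - 179/30 = (15 + 9)*231 - 179/30 = 24*231 - 179/30 = 5544 - 179/30 = 166141/30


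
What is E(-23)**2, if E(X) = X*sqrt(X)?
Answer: -12167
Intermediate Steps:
E(X) = X**(3/2)
E(-23)**2 = ((-23)**(3/2))**2 = (-23*I*sqrt(23))**2 = -12167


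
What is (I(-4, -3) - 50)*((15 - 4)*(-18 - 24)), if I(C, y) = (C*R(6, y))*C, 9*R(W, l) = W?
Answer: 18172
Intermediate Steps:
R(W, l) = W/9
I(C, y) = 2*C²/3 (I(C, y) = (C*((⅑)*6))*C = (C*(⅔))*C = (2*C/3)*C = 2*C²/3)
(I(-4, -3) - 50)*((15 - 4)*(-18 - 24)) = ((⅔)*(-4)² - 50)*((15 - 4)*(-18 - 24)) = ((⅔)*16 - 50)*(11*(-42)) = (32/3 - 50)*(-462) = -118/3*(-462) = 18172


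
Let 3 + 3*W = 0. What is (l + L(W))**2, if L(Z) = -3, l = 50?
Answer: 2209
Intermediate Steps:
W = -1 (W = -1 + (1/3)*0 = -1 + 0 = -1)
(l + L(W))**2 = (50 - 3)**2 = 47**2 = 2209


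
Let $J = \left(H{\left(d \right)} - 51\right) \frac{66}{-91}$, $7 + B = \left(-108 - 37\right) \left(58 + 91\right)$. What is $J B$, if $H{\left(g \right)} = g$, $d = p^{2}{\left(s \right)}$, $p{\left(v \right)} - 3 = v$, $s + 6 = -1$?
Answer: $- \frac{7131960}{13} \approx -5.4861 \cdot 10^{5}$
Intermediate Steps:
$s = -7$ ($s = -6 - 1 = -7$)
$p{\left(v \right)} = 3 + v$
$d = 16$ ($d = \left(3 - 7\right)^{2} = \left(-4\right)^{2} = 16$)
$B = -21612$ ($B = -7 + \left(-108 - 37\right) \left(58 + 91\right) = -7 - 21605 = -21612$)
$J = \frac{330}{13}$ ($J = \left(16 - 51\right) \frac{66}{-91} = - 35 \cdot 66 \left(- \frac{1}{91}\right) = \left(-35\right) \left(- \frac{66}{91}\right) = \frac{330}{13} \approx 25.385$)
$J B = \frac{330}{13} \left(-21612\right) = - \frac{7131960}{13}$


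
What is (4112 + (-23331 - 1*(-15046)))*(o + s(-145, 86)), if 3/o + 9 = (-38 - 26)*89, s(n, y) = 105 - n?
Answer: -5951728731/5705 ≈ -1.0432e+6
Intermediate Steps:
o = -3/5705 (o = 3/(-9 + (-38 - 26)*89) = 3/(-9 - 64*89) = 3/(-9 - 5696) = 3/(-5705) = 3*(-1/5705) = -3/5705 ≈ -0.00052585)
(4112 + (-23331 - 1*(-15046)))*(o + s(-145, 86)) = (4112 + (-23331 - 1*(-15046)))*(-3/5705 + (105 - 1*(-145))) = (4112 + (-23331 + 15046))*(-3/5705 + (105 + 145)) = (4112 - 8285)*(-3/5705 + 250) = -4173*1426247/5705 = -5951728731/5705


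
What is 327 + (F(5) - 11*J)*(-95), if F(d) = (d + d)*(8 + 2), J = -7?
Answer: -16488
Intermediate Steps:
F(d) = 20*d (F(d) = (2*d)*10 = 20*d)
327 + (F(5) - 11*J)*(-95) = 327 + (20*5 - 11*(-7))*(-95) = 327 + (100 + 77)*(-95) = 327 + 177*(-95) = 327 - 16815 = -16488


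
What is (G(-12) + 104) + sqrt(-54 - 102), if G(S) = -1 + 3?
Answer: 106 + 2*I*sqrt(39) ≈ 106.0 + 12.49*I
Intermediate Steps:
G(S) = 2
(G(-12) + 104) + sqrt(-54 - 102) = (2 + 104) + sqrt(-54 - 102) = 106 + sqrt(-156) = 106 + 2*I*sqrt(39)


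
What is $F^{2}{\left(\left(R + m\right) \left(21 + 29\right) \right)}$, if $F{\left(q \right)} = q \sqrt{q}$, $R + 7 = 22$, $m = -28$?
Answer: $-274625000$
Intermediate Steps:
$R = 15$ ($R = -7 + 22 = 15$)
$F{\left(q \right)} = q^{\frac{3}{2}}$
$F^{2}{\left(\left(R + m\right) \left(21 + 29\right) \right)} = \left(\left(\left(15 - 28\right) \left(21 + 29\right)\right)^{\frac{3}{2}}\right)^{2} = \left(\left(\left(-13\right) 50\right)^{\frac{3}{2}}\right)^{2} = \left(\left(-650\right)^{\frac{3}{2}}\right)^{2} = \left(- 3250 i \sqrt{26}\right)^{2} = -274625000$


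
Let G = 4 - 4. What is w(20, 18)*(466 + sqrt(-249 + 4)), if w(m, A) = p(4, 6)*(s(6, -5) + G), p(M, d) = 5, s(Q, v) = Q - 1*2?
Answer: 9320 + 140*I*sqrt(5) ≈ 9320.0 + 313.05*I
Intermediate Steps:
s(Q, v) = -2 + Q (s(Q, v) = Q - 2 = -2 + Q)
G = 0
w(m, A) = 20 (w(m, A) = 5*((-2 + 6) + 0) = 5*(4 + 0) = 5*4 = 20)
w(20, 18)*(466 + sqrt(-249 + 4)) = 20*(466 + sqrt(-249 + 4)) = 20*(466 + sqrt(-245)) = 20*(466 + 7*I*sqrt(5)) = 9320 + 140*I*sqrt(5)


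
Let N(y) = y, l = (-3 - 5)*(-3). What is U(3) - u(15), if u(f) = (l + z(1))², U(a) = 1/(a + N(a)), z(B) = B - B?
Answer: -3455/6 ≈ -575.83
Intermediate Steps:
l = 24 (l = -8*(-3) = 24)
z(B) = 0
U(a) = 1/(2*a) (U(a) = 1/(a + a) = 1/(2*a))
u(f) = 576 (u(f) = (24 + 0)² = 24² = 576)
U(3) - u(15) = (½)/3 - 1*576 = (½)*(⅓) - 576 = ⅙ - 576 = -3455/6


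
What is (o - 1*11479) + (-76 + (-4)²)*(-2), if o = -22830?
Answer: -34189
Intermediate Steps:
(o - 1*11479) + (-76 + (-4)²)*(-2) = (-22830 - 1*11479) + (-76 + (-4)²)*(-2) = (-22830 - 11479) + (-76 + 16)*(-2) = -34309 - 60*(-2) = -34309 + 120 = -34189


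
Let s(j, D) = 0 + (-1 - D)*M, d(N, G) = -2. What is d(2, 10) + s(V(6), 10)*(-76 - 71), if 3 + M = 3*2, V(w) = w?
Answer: 4849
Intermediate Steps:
M = 3 (M = -3 + 3*2 = -3 + 6 = 3)
s(j, D) = -3 - 3*D (s(j, D) = 0 + (-1 - D)*3 = 0 + (-3 - 3*D) = -3 - 3*D)
d(2, 10) + s(V(6), 10)*(-76 - 71) = -2 + (-3 - 3*10)*(-76 - 71) = -2 + (-3 - 30)*(-147) = -2 - 33*(-147) = -2 + 4851 = 4849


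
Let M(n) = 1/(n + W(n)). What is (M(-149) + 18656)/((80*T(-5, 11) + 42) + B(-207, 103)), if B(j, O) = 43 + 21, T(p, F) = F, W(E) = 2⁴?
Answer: 2481247/131138 ≈ 18.921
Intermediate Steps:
W(E) = 16
B(j, O) = 64
M(n) = 1/(16 + n) (M(n) = 1/(n + 16) = 1/(16 + n))
(M(-149) + 18656)/((80*T(-5, 11) + 42) + B(-207, 103)) = (1/(16 - 149) + 18656)/((80*11 + 42) + 64) = (1/(-133) + 18656)/((880 + 42) + 64) = (-1/133 + 18656)/(922 + 64) = (2481247/133)/986 = (2481247/133)*(1/986) = 2481247/131138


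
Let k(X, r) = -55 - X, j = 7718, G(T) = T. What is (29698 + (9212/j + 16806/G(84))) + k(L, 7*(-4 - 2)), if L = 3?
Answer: 1612204183/54026 ≈ 29841.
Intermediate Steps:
(29698 + (9212/j + 16806/G(84))) + k(L, 7*(-4 - 2)) = (29698 + (9212/7718 + 16806/84)) + (-55 - 1*3) = (29698 + (9212*(1/7718) + 16806*(1/84))) + (-55 - 3) = (29698 + (4606/3859 + 2801/14)) - 58 = (29698 + 10873543/54026) - 58 = 1615337691/54026 - 58 = 1612204183/54026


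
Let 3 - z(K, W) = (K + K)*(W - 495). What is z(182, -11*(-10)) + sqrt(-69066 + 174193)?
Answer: 140143 + sqrt(105127) ≈ 1.4047e+5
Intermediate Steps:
z(K, W) = 3 - 2*K*(-495 + W) (z(K, W) = 3 - (K + K)*(W - 495) = 3 - 2*K*(-495 + W))
z(182, -11*(-10)) + sqrt(-69066 + 174193) = (3 + 990*182 - 2*182*(-11*(-10))) + sqrt(-69066 + 174193) = (3 + 180180 - 2*182*110) + sqrt(105127) = (3 + 180180 - 40040) + sqrt(105127) = 140143 + sqrt(105127)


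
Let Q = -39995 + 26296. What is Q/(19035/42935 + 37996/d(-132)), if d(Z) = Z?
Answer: 3881899329/81442282 ≈ 47.664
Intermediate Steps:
Q = -13699
Q/(19035/42935 + 37996/d(-132)) = -13699/(19035/42935 + 37996/(-132)) = -13699/(19035*(1/42935) + 37996*(-1/132)) = -13699/(3807/8587 - 9499/33) = -13699/(-81442282/283371) = -13699*(-283371/81442282) = 3881899329/81442282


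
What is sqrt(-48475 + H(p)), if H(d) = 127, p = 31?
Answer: 6*I*sqrt(1343) ≈ 219.88*I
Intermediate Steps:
sqrt(-48475 + H(p)) = sqrt(-48475 + 127) = sqrt(-48348) = 6*I*sqrt(1343)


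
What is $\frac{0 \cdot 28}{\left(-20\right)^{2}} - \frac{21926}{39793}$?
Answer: $- \frac{21926}{39793} \approx -0.551$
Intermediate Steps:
$\frac{0 \cdot 28}{\left(-20\right)^{2}} - \frac{21926}{39793} = \frac{0}{400} - \frac{21926}{39793} = 0 \cdot \frac{1}{400} - \frac{21926}{39793} = 0 - \frac{21926}{39793} = - \frac{21926}{39793}$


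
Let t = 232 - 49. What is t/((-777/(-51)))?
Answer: 3111/259 ≈ 12.012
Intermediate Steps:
t = 183
t/((-777/(-51))) = 183/((-777/(-51))) = 183/((-777*(-1/51))) = 183/(259/17) = 183*(17/259) = 3111/259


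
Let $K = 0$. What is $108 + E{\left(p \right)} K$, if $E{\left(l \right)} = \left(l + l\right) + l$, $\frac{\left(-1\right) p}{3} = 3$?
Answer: $108$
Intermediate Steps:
$p = -9$ ($p = \left(-3\right) 3 = -9$)
$E{\left(l \right)} = 3 l$ ($E{\left(l \right)} = 2 l + l = 3 l$)
$108 + E{\left(p \right)} K = 108 + 3 \left(-9\right) 0 = 108 - 0 = 108 + 0 = 108$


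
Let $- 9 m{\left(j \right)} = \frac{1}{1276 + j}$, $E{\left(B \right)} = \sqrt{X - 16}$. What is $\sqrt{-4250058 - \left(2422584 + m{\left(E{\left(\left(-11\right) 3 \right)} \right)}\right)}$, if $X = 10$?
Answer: $\frac{\sqrt{\frac{-76628620727 - 60053778 i \sqrt{6}}{1276 + i \sqrt{6}}}}{3} \approx 3.2368 \cdot 10^{-11} - 2583.1 i$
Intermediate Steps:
$E{\left(B \right)} = i \sqrt{6}$ ($E{\left(B \right)} = \sqrt{10 - 16} = \sqrt{-6} = i \sqrt{6}$)
$m{\left(j \right)} = - \frac{1}{9 \left(1276 + j\right)}$
$\sqrt{-4250058 - \left(2422584 + m{\left(E{\left(\left(-11\right) 3 \right)} \right)}\right)} = \sqrt{-4250058 - \left(2422584 - \frac{1}{11484 + 9 i \sqrt{6}}\right)} = \sqrt{-6672642 + \frac{1}{11484 + 9 i \sqrt{6}}}$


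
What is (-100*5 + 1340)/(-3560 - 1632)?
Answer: -105/649 ≈ -0.16179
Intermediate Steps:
(-100*5 + 1340)/(-3560 - 1632) = (-500 + 1340)/(-5192) = 840*(-1/5192) = -105/649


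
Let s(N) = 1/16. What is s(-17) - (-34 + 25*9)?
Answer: -3055/16 ≈ -190.94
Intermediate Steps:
s(N) = 1/16
s(-17) - (-34 + 25*9) = 1/16 - (-34 + 25*9) = 1/16 - (-34 + 225) = 1/16 - 1*191 = 1/16 - 191 = -3055/16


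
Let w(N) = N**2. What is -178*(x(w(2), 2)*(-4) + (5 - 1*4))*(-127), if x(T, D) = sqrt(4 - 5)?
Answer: 22606 - 90424*I ≈ 22606.0 - 90424.0*I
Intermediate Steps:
x(T, D) = I (x(T, D) = sqrt(-1) = I)
-178*(x(w(2), 2)*(-4) + (5 - 1*4))*(-127) = -178*(I*(-4) + (5 - 1*4))*(-127) = -178*(-4*I + (5 - 4))*(-127) = -178*(-4*I + 1)*(-127) = -178*(1 - 4*I)*(-127) = (-178 + 712*I)*(-127) = 22606 - 90424*I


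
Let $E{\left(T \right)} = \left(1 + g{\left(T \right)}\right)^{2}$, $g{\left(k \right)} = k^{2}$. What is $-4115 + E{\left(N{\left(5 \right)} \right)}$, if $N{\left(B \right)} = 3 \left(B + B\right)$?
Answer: $807686$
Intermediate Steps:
$N{\left(B \right)} = 6 B$ ($N{\left(B \right)} = 3 \cdot 2 B = 6 B$)
$E{\left(T \right)} = \left(1 + T^{2}\right)^{2}$
$-4115 + E{\left(N{\left(5 \right)} \right)} = -4115 + \left(1 + \left(6 \cdot 5\right)^{2}\right)^{2} = -4115 + \left(1 + 30^{2}\right)^{2} = -4115 + \left(1 + 900\right)^{2} = -4115 + 901^{2} = -4115 + 811801 = 807686$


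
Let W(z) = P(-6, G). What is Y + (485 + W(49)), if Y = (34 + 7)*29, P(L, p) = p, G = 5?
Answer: 1679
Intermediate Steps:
W(z) = 5
Y = 1189 (Y = 41*29 = 1189)
Y + (485 + W(49)) = 1189 + (485 + 5) = 1189 + 490 = 1679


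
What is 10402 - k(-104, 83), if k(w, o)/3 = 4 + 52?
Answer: 10234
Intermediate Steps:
k(w, o) = 168 (k(w, o) = 3*(4 + 52) = 3*56 = 168)
10402 - k(-104, 83) = 10402 - 1*168 = 10402 - 168 = 10234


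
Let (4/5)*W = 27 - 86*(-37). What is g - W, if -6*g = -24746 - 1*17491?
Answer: 12113/4 ≈ 3028.3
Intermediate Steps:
W = 16045/4 (W = 5*(27 - 86*(-37))/4 = 5*(27 + 3182)/4 = (5/4)*3209 = 16045/4 ≈ 4011.3)
g = 14079/2 (g = -(-24746 - 1*17491)/6 = -(-24746 - 17491)/6 = -1/6*(-42237) = 14079/2 ≈ 7039.5)
g - W = 14079/2 - 1*16045/4 = 14079/2 - 16045/4 = 12113/4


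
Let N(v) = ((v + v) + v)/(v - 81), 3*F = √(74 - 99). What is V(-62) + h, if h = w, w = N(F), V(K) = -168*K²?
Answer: -38149516533/59074 - 3645*I/59074 ≈ -6.4579e+5 - 0.061702*I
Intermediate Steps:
F = 5*I/3 (F = √(74 - 99)/3 = √(-25)/3 = (5*I)/3 = 5*I/3 ≈ 1.6667*I)
N(v) = 3*v/(-81 + v) (N(v) = (2*v + v)/(-81 + v) = (3*v)/(-81 + v) = 3*v/(-81 + v))
w = 45*I*(-81 - 5*I/3)/59074 (w = 3*(5*I/3)/(-81 + 5*I/3) = 3*(5*I/3)*(9*(-81 - 5*I/3)/59074) = 45*I*(-81 - 5*I/3)/59074 ≈ 0.0012696 - 0.061702*I)
h = 75/59074 - 3645*I/59074 ≈ 0.0012696 - 0.061702*I
V(-62) + h = -168*(-62)² + (75/59074 - 3645*I/59074) = -168*3844 + (75/59074 - 3645*I/59074) = -645792 + (75/59074 - 3645*I/59074) = -38149516533/59074 - 3645*I/59074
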